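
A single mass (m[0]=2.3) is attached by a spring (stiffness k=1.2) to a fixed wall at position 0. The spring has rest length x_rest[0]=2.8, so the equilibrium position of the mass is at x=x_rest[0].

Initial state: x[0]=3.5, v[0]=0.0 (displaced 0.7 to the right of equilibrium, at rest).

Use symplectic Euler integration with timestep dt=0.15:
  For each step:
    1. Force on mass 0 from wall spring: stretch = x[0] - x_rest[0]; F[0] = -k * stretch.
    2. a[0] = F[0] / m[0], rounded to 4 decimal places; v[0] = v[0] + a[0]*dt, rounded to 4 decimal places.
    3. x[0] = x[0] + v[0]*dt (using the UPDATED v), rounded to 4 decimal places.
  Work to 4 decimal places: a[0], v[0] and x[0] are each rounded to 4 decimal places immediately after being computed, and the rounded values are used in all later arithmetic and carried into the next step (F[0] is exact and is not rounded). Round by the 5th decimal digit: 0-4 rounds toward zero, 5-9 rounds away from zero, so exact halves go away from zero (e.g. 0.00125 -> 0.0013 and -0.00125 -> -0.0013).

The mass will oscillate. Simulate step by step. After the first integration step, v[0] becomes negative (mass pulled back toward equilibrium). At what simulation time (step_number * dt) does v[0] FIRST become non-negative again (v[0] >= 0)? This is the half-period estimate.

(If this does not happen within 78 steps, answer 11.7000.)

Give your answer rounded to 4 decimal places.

Answer: 4.3500

Derivation:
Step 0: x=[3.5000] v=[0.0000]
Step 1: x=[3.4918] v=[-0.0548]
Step 2: x=[3.4755] v=[-0.1089]
Step 3: x=[3.4512] v=[-0.1618]
Step 4: x=[3.4193] v=[-0.2128]
Step 5: x=[3.3801] v=[-0.2613]
Step 6: x=[3.3341] v=[-0.3067]
Step 7: x=[3.2818] v=[-0.3485]
Step 8: x=[3.2239] v=[-0.3862]
Step 9: x=[3.1610] v=[-0.4194]
Step 10: x=[3.0939] v=[-0.4476]
Step 11: x=[3.0233] v=[-0.4706]
Step 12: x=[2.9501] v=[-0.4881]
Step 13: x=[2.8751] v=[-0.4998]
Step 14: x=[2.7992] v=[-0.5057]
Step 15: x=[2.7234] v=[-0.5056]
Step 16: x=[2.6485] v=[-0.4996]
Step 17: x=[2.5753] v=[-0.4878]
Step 18: x=[2.5048] v=[-0.4702]
Step 19: x=[2.4377] v=[-0.4471]
Step 20: x=[2.3749] v=[-0.4188]
Step 21: x=[2.3171] v=[-0.3855]
Step 22: x=[2.2649] v=[-0.3477]
Step 23: x=[2.2190] v=[-0.3058]
Step 24: x=[2.1800] v=[-0.2603]
Step 25: x=[2.1482] v=[-0.2118]
Step 26: x=[2.1241] v=[-0.1608]
Step 27: x=[2.1079] v=[-0.1079]
Step 28: x=[2.0998] v=[-0.0537]
Step 29: x=[2.1000] v=[0.0011]
First v>=0 after going negative at step 29, time=4.3500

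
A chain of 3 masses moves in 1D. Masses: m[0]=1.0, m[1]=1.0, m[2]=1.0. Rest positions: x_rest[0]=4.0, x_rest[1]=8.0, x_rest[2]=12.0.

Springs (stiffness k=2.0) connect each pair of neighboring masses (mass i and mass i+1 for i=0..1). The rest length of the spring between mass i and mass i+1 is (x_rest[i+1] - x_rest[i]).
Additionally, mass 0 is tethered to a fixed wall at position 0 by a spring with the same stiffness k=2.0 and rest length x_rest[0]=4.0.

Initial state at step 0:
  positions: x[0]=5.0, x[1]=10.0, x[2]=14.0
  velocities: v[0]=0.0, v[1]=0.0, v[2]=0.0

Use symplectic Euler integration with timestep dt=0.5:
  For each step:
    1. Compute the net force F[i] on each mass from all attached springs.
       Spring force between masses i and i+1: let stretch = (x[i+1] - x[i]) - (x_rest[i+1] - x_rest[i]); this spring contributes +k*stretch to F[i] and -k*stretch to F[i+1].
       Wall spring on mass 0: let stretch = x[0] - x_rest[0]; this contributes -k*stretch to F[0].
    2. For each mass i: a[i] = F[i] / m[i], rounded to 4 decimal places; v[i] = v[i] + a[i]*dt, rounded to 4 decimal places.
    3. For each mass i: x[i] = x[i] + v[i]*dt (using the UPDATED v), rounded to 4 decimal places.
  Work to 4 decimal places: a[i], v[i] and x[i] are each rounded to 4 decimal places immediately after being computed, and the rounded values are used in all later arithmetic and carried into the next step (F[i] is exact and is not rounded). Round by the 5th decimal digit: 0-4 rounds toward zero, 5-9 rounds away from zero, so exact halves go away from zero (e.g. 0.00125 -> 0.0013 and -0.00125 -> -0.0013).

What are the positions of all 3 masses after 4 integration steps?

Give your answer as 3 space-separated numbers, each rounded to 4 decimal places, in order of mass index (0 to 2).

Step 0: x=[5.0000 10.0000 14.0000] v=[0.0000 0.0000 0.0000]
Step 1: x=[5.0000 9.5000 14.0000] v=[0.0000 -1.0000 0.0000]
Step 2: x=[4.7500 9.0000 13.7500] v=[-0.5000 -1.0000 -0.5000]
Step 3: x=[4.2500 8.7500 13.1250] v=[-1.0000 -0.5000 -1.2500]
Step 4: x=[3.8750 8.4375 12.3125] v=[-0.7500 -0.6250 -1.6250]

Answer: 3.8750 8.4375 12.3125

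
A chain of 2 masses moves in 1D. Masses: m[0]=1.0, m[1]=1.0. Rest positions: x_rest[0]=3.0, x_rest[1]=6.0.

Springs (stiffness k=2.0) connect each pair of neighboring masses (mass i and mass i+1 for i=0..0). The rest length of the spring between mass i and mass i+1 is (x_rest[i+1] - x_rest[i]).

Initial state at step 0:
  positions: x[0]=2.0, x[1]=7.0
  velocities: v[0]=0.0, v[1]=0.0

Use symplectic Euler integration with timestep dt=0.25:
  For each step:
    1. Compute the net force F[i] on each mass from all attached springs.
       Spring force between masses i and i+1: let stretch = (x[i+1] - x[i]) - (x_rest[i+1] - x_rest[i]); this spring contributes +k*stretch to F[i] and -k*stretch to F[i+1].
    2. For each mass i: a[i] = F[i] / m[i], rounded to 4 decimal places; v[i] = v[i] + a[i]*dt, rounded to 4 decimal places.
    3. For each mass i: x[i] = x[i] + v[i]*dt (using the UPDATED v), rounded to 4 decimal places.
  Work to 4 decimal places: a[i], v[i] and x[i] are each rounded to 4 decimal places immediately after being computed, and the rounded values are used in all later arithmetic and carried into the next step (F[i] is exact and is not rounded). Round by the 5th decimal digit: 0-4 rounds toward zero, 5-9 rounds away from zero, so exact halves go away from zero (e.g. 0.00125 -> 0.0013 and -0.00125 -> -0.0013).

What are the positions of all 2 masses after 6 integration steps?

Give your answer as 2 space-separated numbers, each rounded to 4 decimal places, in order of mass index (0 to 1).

Answer: 4.0223 4.9778

Derivation:
Step 0: x=[2.0000 7.0000] v=[0.0000 0.0000]
Step 1: x=[2.2500 6.7500] v=[1.0000 -1.0000]
Step 2: x=[2.6875 6.3125] v=[1.7500 -1.7500]
Step 3: x=[3.2031 5.7969] v=[2.0625 -2.0625]
Step 4: x=[3.6680 5.3321] v=[1.8594 -1.8594]
Step 5: x=[3.9659 5.0342] v=[1.1915 -1.1915]
Step 6: x=[4.0223 4.9778] v=[0.2257 -0.2257]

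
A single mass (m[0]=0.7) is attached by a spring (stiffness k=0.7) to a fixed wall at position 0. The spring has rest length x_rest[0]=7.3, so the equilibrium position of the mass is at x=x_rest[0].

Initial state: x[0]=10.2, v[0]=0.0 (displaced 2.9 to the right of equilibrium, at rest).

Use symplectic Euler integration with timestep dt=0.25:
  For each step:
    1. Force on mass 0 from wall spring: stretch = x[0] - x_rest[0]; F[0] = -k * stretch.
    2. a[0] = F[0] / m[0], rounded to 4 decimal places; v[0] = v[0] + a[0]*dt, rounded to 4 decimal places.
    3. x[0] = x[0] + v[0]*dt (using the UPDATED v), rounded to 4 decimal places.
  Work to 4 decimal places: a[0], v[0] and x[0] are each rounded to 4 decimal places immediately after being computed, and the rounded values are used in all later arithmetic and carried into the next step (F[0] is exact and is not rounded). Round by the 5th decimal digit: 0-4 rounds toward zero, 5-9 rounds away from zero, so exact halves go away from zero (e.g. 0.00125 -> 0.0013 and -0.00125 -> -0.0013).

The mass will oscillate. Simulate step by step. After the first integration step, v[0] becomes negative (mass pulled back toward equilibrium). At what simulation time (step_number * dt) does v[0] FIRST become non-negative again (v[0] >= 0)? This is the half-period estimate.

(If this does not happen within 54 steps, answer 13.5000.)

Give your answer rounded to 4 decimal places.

Step 0: x=[10.2000] v=[0.0000]
Step 1: x=[10.0188] v=[-0.7250]
Step 2: x=[9.6676] v=[-1.4047]
Step 3: x=[9.1685] v=[-1.9966]
Step 4: x=[8.5526] v=[-2.4637]
Step 5: x=[7.8584] v=[-2.7769]
Step 6: x=[7.1293] v=[-2.9165]
Step 7: x=[6.4109] v=[-2.8738]
Step 8: x=[5.7480] v=[-2.6515]
Step 9: x=[5.1821] v=[-2.2635]
Step 10: x=[4.7486] v=[-1.7340]
Step 11: x=[4.4746] v=[-1.0962]
Step 12: x=[4.3771] v=[-0.3899]
Step 13: x=[4.4623] v=[0.3408]
First v>=0 after going negative at step 13, time=3.2500

Answer: 3.2500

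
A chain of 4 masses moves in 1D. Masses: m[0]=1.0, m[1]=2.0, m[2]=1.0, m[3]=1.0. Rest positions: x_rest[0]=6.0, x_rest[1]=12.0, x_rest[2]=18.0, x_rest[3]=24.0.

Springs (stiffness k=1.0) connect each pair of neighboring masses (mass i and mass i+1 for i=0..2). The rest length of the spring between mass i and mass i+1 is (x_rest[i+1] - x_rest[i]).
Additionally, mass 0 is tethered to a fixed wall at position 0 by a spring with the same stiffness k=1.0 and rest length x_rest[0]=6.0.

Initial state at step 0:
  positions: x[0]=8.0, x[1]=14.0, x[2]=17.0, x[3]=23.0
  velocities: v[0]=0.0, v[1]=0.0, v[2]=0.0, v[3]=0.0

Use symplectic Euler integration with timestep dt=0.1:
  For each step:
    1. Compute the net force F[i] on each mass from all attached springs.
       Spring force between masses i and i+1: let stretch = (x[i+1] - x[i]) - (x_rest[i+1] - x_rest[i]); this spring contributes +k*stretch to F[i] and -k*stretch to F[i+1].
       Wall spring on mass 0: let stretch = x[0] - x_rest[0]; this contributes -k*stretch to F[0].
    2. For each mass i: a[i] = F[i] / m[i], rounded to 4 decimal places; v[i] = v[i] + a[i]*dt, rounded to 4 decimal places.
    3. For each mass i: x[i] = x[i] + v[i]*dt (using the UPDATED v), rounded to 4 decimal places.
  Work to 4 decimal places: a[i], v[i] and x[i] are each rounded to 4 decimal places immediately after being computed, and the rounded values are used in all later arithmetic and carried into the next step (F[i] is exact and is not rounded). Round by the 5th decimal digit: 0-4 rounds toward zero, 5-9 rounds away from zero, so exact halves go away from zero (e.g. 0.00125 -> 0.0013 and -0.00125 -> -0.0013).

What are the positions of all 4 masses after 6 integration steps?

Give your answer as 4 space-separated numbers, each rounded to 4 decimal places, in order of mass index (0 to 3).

Answer: 7.5973 13.6987 17.5792 23.0201

Derivation:
Step 0: x=[8.0000 14.0000 17.0000 23.0000] v=[0.0000 0.0000 0.0000 0.0000]
Step 1: x=[7.9800 13.9850 17.0300 23.0000] v=[-0.2000 -0.1500 0.3000 0.0000]
Step 2: x=[7.9403 13.9552 17.0893 23.0003] v=[-0.3975 -0.2980 0.5925 0.0030]
Step 3: x=[7.8813 13.9110 17.1763 23.0015] v=[-0.5900 -0.4420 0.8702 0.0119]
Step 4: x=[7.8038 13.8530 17.2889 23.0044] v=[-0.7752 -0.5802 1.1262 0.0294]
Step 5: x=[7.7087 13.7819 17.4243 23.0102] v=[-0.9507 -0.7109 1.3542 0.0579]
Step 6: x=[7.5973 13.6987 17.5792 23.0201] v=[-1.1143 -0.8324 1.5486 0.0993]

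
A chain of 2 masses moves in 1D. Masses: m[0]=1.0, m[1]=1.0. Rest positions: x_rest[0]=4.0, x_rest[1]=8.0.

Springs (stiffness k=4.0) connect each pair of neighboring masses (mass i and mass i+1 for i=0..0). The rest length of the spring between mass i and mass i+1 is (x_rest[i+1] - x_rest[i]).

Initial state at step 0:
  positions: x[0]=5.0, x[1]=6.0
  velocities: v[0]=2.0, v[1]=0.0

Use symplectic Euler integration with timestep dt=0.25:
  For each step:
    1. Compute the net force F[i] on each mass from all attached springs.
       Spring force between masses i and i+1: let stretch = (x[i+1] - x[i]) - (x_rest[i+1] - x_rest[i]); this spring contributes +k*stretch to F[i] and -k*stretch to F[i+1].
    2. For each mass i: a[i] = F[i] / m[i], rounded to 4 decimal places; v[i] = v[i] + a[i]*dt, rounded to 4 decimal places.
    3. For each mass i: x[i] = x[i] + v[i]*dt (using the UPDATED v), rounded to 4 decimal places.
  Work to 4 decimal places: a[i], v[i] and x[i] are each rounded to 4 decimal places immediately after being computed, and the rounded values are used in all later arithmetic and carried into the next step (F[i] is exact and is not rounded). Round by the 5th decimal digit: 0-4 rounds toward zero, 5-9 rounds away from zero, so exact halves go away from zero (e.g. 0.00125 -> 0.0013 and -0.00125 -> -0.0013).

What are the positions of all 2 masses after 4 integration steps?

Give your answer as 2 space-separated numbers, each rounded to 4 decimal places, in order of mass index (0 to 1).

Answer: 3.0000 10.0000

Derivation:
Step 0: x=[5.0000 6.0000] v=[2.0000 0.0000]
Step 1: x=[4.7500 6.7500] v=[-1.0000 3.0000]
Step 2: x=[4.0000 8.0000] v=[-3.0000 5.0000]
Step 3: x=[3.2500 9.2500] v=[-3.0000 5.0000]
Step 4: x=[3.0000 10.0000] v=[-1.0000 3.0000]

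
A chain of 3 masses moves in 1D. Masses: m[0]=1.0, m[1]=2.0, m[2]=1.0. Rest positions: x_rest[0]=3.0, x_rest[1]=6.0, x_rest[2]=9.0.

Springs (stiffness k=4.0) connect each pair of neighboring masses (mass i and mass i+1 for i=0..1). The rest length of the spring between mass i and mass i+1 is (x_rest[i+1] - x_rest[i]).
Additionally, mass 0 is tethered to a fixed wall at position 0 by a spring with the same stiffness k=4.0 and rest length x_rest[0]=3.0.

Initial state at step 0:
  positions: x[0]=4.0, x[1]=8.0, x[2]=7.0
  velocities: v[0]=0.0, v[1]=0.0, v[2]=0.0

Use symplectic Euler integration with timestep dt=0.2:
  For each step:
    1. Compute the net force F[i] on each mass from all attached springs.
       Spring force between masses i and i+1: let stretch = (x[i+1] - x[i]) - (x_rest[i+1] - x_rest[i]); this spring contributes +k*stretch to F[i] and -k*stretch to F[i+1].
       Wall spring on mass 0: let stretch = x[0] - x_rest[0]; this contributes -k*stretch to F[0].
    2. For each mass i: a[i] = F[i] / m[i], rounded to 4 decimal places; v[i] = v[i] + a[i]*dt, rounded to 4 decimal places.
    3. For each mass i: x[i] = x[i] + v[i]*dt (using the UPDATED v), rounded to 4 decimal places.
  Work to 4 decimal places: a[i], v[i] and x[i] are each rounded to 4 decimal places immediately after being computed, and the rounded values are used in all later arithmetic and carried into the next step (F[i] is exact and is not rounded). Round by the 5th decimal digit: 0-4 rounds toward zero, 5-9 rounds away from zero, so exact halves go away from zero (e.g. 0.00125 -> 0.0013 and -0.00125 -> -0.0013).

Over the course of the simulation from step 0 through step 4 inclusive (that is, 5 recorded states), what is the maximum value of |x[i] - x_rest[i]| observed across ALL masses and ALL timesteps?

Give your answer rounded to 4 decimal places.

Answer: 2.2063

Derivation:
Step 0: x=[4.0000 8.0000 7.0000] v=[0.0000 0.0000 0.0000]
Step 1: x=[4.0000 7.6000 7.6400] v=[0.0000 -2.0000 3.2000]
Step 2: x=[3.9360 6.9152 8.7536] v=[-0.3200 -3.4240 5.5680]
Step 3: x=[3.7189 6.1391 10.0531] v=[-1.0854 -3.8803 6.4973]
Step 4: x=[3.2940 5.4825 11.2063] v=[-2.1244 -3.2828 5.7661]
Max displacement = 2.2063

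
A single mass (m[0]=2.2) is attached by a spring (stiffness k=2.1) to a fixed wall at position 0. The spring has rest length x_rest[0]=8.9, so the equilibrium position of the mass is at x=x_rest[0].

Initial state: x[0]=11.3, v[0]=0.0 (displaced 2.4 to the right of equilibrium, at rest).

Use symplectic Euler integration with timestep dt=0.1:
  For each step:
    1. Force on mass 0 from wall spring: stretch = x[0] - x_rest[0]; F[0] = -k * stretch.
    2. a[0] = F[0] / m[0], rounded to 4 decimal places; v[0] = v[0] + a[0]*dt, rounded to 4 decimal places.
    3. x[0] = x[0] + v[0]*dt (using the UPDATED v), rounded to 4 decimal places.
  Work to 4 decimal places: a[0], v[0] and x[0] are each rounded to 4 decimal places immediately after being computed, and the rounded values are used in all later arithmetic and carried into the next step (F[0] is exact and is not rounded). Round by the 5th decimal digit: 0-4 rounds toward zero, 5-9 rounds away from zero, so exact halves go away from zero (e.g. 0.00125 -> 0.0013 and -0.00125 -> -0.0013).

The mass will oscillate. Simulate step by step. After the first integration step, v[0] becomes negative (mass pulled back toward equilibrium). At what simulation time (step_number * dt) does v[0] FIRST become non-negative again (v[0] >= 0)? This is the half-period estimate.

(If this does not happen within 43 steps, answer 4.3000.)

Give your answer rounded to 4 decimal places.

Step 0: x=[11.3000] v=[0.0000]
Step 1: x=[11.2771] v=[-0.2291]
Step 2: x=[11.2315] v=[-0.4560]
Step 3: x=[11.1636] v=[-0.6786]
Step 4: x=[11.0741] v=[-0.8947]
Step 5: x=[10.9639] v=[-1.1022]
Step 6: x=[10.8340] v=[-1.2992]
Step 7: x=[10.6856] v=[-1.4838]
Step 8: x=[10.5202] v=[-1.6542]
Step 9: x=[10.3393] v=[-1.8089]
Step 10: x=[10.1447] v=[-1.9463]
Step 11: x=[9.9382] v=[-2.0651]
Step 12: x=[9.7218] v=[-2.1642]
Step 13: x=[9.4975] v=[-2.2426]
Step 14: x=[9.2675] v=[-2.2996]
Step 15: x=[9.0340] v=[-2.3347]
Step 16: x=[8.7993] v=[-2.3475]
Step 17: x=[8.5655] v=[-2.3379]
Step 18: x=[8.3349] v=[-2.3060]
Step 19: x=[8.1097] v=[-2.2521]
Step 20: x=[7.8920] v=[-2.1767]
Step 21: x=[7.6840] v=[-2.0805]
Step 22: x=[7.4876] v=[-1.9644]
Step 23: x=[7.3046] v=[-1.8296]
Step 24: x=[7.1369] v=[-1.6773]
Step 25: x=[6.9860] v=[-1.5090]
Step 26: x=[6.8534] v=[-1.3263]
Step 27: x=[6.7403] v=[-1.1309]
Step 28: x=[6.6478] v=[-0.9248]
Step 29: x=[6.5768] v=[-0.7098]
Step 30: x=[6.5280] v=[-0.4880]
Step 31: x=[6.5018] v=[-0.2616]
Step 32: x=[6.4985] v=[-0.0327]
Step 33: x=[6.5182] v=[0.1965]
First v>=0 after going negative at step 33, time=3.3000

Answer: 3.3000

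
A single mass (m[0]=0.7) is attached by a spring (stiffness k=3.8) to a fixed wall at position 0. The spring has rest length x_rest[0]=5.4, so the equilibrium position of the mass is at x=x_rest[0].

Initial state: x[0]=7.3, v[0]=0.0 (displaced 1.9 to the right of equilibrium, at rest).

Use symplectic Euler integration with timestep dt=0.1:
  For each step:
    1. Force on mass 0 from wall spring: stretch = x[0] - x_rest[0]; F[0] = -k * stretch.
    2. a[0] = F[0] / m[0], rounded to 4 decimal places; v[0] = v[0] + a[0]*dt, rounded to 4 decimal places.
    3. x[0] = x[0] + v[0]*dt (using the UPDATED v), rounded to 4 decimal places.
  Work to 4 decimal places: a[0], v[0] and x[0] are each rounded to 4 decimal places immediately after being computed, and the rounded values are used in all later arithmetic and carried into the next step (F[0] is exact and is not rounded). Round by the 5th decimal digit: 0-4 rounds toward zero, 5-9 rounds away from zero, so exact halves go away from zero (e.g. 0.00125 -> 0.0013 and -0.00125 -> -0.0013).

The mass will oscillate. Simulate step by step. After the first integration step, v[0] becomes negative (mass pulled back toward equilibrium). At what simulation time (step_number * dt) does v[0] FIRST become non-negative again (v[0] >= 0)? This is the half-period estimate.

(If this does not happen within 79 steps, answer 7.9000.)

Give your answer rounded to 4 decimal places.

Step 0: x=[7.3000] v=[0.0000]
Step 1: x=[7.1969] v=[-1.0314]
Step 2: x=[6.9962] v=[-2.0069]
Step 3: x=[6.7089] v=[-2.8734]
Step 4: x=[6.3505] v=[-3.5840]
Step 5: x=[5.9405] v=[-4.1000]
Step 6: x=[5.5012] v=[-4.3934]
Step 7: x=[5.0564] v=[-4.4483]
Step 8: x=[4.6302] v=[-4.2618]
Step 9: x=[4.2458] v=[-3.8439]
Step 10: x=[3.9241] v=[-3.2173]
Step 11: x=[3.6825] v=[-2.4161]
Step 12: x=[3.5341] v=[-1.4837]
Step 13: x=[3.4870] v=[-0.4708]
Step 14: x=[3.5438] v=[0.5677]
First v>=0 after going negative at step 14, time=1.4000

Answer: 1.4000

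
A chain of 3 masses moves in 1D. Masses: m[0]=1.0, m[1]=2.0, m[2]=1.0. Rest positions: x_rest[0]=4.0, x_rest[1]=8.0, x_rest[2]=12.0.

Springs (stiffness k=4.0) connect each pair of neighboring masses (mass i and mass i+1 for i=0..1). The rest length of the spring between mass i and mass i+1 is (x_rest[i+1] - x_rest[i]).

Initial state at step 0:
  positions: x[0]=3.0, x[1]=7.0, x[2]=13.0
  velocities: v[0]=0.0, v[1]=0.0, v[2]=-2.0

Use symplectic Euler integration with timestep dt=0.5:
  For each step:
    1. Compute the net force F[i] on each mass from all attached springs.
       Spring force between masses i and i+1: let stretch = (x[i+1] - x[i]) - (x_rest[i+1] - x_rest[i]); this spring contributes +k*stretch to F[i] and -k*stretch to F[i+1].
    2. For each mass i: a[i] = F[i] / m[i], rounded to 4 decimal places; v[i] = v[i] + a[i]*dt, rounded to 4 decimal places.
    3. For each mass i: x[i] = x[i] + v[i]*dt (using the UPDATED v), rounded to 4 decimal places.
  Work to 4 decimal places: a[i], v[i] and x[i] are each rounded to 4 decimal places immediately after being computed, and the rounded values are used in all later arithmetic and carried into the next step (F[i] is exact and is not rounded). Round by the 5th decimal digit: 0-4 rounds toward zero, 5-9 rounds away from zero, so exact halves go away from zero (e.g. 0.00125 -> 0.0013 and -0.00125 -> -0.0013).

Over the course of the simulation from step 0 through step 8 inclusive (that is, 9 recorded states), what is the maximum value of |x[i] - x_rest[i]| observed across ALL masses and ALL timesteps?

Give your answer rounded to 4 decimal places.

Answer: 4.0000

Derivation:
Step 0: x=[3.0000 7.0000 13.0000] v=[0.0000 0.0000 -2.0000]
Step 1: x=[3.0000 8.0000 10.0000] v=[0.0000 2.0000 -6.0000]
Step 2: x=[4.0000 7.5000 9.0000] v=[2.0000 -1.0000 -2.0000]
Step 3: x=[4.5000 6.0000 10.5000] v=[1.0000 -3.0000 3.0000]
Step 4: x=[2.5000 6.0000 11.5000] v=[-4.0000 0.0000 2.0000]
Step 5: x=[0.0000 7.0000 11.0000] v=[-5.0000 2.0000 -1.0000]
Step 6: x=[0.5000 6.5000 10.5000] v=[1.0000 -1.0000 -1.0000]
Step 7: x=[3.0000 5.0000 10.0000] v=[5.0000 -3.0000 -1.0000]
Step 8: x=[3.5000 5.0000 8.5000] v=[1.0000 0.0000 -3.0000]
Max displacement = 4.0000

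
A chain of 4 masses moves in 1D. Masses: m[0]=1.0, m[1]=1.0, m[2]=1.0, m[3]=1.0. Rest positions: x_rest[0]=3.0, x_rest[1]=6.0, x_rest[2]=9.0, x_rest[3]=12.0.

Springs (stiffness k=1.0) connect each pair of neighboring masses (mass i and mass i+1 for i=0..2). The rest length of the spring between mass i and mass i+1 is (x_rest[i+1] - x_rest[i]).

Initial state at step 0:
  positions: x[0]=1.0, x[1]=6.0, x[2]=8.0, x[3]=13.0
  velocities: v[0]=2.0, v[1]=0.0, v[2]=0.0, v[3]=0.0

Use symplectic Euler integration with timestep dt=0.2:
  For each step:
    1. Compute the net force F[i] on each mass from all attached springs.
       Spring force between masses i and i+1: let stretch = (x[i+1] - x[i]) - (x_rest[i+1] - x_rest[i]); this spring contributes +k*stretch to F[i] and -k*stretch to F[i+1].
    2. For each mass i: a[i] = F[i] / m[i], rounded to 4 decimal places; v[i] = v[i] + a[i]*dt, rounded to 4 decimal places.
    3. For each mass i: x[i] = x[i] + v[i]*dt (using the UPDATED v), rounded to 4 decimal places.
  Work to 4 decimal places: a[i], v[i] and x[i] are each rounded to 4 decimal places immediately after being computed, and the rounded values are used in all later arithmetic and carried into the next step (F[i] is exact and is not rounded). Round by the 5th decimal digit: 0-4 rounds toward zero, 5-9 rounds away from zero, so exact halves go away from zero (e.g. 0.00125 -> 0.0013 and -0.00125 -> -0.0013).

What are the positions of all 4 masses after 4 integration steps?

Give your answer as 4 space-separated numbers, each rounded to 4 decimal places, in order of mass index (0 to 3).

Step 0: x=[1.0000 6.0000 8.0000 13.0000] v=[2.0000 0.0000 0.0000 0.0000]
Step 1: x=[1.4800 5.8800 8.1200 12.9200] v=[2.4000 -0.6000 0.6000 -0.4000]
Step 2: x=[2.0160 5.6736 8.3424 12.7680] v=[2.6800 -1.0320 1.1120 -0.7600]
Step 3: x=[2.5783 5.4276 8.6351 12.5590] v=[2.8115 -1.2298 1.4634 -1.0451]
Step 4: x=[3.1346 5.1960 8.9564 12.3130] v=[2.7814 -1.1582 1.6067 -1.2299]

Answer: 3.1346 5.1960 8.9564 12.3130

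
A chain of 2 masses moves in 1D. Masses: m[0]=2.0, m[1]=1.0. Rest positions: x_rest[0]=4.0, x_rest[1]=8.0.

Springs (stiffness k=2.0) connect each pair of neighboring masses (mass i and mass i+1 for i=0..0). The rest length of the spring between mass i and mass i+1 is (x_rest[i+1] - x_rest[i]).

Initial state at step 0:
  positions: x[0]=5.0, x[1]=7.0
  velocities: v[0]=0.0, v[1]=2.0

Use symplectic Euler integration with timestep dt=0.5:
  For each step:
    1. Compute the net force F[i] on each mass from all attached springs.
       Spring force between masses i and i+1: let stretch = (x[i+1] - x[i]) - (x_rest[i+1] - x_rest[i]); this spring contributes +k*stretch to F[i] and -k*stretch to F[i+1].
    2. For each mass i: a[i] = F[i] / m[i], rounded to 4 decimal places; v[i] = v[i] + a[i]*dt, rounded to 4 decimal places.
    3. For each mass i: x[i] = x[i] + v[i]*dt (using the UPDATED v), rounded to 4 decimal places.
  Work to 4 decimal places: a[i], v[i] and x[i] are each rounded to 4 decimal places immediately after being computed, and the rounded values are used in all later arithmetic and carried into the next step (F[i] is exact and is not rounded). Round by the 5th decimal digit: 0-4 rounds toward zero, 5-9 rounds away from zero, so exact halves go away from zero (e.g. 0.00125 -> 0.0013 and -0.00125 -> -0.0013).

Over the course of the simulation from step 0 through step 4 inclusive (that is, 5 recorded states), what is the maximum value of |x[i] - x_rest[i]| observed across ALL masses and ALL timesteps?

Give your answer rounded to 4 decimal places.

Answer: 3.1875

Derivation:
Step 0: x=[5.0000 7.0000] v=[0.0000 2.0000]
Step 1: x=[4.5000 9.0000] v=[-1.0000 4.0000]
Step 2: x=[4.1250 10.7500] v=[-0.7500 3.5000]
Step 3: x=[4.4063 11.1875] v=[0.5625 0.8750]
Step 4: x=[5.3829 10.2344] v=[1.9531 -1.9062]
Max displacement = 3.1875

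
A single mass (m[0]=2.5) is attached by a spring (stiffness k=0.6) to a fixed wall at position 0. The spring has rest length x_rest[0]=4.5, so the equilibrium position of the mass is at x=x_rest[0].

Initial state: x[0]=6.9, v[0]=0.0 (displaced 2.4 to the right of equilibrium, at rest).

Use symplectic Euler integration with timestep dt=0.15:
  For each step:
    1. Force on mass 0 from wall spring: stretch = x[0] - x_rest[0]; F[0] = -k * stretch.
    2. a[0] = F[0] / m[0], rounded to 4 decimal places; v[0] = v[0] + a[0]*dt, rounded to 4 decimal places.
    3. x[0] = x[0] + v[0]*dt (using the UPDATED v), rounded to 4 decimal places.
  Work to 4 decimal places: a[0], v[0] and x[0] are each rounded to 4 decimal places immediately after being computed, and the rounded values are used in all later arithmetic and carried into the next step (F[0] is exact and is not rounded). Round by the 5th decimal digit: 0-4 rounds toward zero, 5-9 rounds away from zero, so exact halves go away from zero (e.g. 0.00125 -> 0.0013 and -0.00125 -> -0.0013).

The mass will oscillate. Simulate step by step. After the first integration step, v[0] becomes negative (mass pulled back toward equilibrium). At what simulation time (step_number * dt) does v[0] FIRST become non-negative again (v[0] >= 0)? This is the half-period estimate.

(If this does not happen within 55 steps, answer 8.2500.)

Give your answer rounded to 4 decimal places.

Answer: 6.4500

Derivation:
Step 0: x=[6.9000] v=[0.0000]
Step 1: x=[6.8870] v=[-0.0864]
Step 2: x=[6.8612] v=[-0.1723]
Step 3: x=[6.8226] v=[-0.2573]
Step 4: x=[6.7715] v=[-0.3409]
Step 5: x=[6.7081] v=[-0.4227]
Step 6: x=[6.6328] v=[-0.5022]
Step 7: x=[6.5460] v=[-0.5790]
Step 8: x=[6.4481] v=[-0.6527]
Step 9: x=[6.3397] v=[-0.7228]
Step 10: x=[6.2214] v=[-0.7890]
Step 11: x=[6.0938] v=[-0.8510]
Step 12: x=[5.9575] v=[-0.9084]
Step 13: x=[5.8134] v=[-0.9609]
Step 14: x=[5.6622] v=[-1.0082]
Step 15: x=[5.5047] v=[-1.0500]
Step 16: x=[5.3418] v=[-1.0862]
Step 17: x=[5.1743] v=[-1.1165]
Step 18: x=[5.0032] v=[-1.1408]
Step 19: x=[4.8294] v=[-1.1589]
Step 20: x=[4.6538] v=[-1.1708]
Step 21: x=[4.4774] v=[-1.1763]
Step 22: x=[4.3011] v=[-1.1755]
Step 23: x=[4.1259] v=[-1.1683]
Step 24: x=[3.9527] v=[-1.1548]
Step 25: x=[3.7824] v=[-1.1351]
Step 26: x=[3.6160] v=[-1.1093]
Step 27: x=[3.4544] v=[-1.0775]
Step 28: x=[3.2984] v=[-1.0399]
Step 29: x=[3.1489] v=[-0.9966]
Step 30: x=[3.0067] v=[-0.9480]
Step 31: x=[2.8726] v=[-0.8942]
Step 32: x=[2.7473] v=[-0.8356]
Step 33: x=[2.6314] v=[-0.7725]
Step 34: x=[2.5256] v=[-0.7052]
Step 35: x=[2.4305] v=[-0.6341]
Step 36: x=[2.3466] v=[-0.5596]
Step 37: x=[2.2743] v=[-0.4821]
Step 38: x=[2.2140] v=[-0.4020]
Step 39: x=[2.1660] v=[-0.3197]
Step 40: x=[2.1306] v=[-0.2357]
Step 41: x=[2.1080] v=[-0.1504]
Step 42: x=[2.0984] v=[-0.0643]
Step 43: x=[2.1017] v=[0.0222]
First v>=0 after going negative at step 43, time=6.4500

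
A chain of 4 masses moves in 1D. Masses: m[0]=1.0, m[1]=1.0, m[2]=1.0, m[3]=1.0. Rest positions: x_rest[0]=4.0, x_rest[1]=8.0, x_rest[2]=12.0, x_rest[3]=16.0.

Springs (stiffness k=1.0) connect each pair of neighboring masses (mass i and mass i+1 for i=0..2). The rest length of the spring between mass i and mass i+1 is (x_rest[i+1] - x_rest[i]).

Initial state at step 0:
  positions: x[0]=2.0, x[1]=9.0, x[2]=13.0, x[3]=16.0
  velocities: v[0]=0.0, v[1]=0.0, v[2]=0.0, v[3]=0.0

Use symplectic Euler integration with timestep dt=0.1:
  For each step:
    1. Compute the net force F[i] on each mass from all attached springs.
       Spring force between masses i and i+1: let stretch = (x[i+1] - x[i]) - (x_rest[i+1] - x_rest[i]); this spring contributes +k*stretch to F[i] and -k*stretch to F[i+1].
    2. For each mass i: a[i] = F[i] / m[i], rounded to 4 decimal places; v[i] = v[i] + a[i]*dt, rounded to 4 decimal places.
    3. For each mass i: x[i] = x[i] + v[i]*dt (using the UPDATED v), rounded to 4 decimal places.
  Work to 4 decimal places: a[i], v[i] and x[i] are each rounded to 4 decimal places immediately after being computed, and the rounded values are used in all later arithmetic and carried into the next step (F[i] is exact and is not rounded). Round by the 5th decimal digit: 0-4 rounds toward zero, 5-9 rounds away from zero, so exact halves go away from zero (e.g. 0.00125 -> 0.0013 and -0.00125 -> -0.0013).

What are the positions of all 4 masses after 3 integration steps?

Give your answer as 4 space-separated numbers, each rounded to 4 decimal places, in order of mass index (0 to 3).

Step 0: x=[2.0000 9.0000 13.0000 16.0000] v=[0.0000 0.0000 0.0000 0.0000]
Step 1: x=[2.0300 8.9700 12.9900 16.0100] v=[0.3000 -0.3000 -0.1000 0.1000]
Step 2: x=[2.0894 8.9108 12.9700 16.0298] v=[0.5940 -0.5920 -0.2000 0.1980]
Step 3: x=[2.1770 8.8240 12.9400 16.0590] v=[0.8761 -0.8682 -0.2999 0.2920]

Answer: 2.1770 8.8240 12.9400 16.0590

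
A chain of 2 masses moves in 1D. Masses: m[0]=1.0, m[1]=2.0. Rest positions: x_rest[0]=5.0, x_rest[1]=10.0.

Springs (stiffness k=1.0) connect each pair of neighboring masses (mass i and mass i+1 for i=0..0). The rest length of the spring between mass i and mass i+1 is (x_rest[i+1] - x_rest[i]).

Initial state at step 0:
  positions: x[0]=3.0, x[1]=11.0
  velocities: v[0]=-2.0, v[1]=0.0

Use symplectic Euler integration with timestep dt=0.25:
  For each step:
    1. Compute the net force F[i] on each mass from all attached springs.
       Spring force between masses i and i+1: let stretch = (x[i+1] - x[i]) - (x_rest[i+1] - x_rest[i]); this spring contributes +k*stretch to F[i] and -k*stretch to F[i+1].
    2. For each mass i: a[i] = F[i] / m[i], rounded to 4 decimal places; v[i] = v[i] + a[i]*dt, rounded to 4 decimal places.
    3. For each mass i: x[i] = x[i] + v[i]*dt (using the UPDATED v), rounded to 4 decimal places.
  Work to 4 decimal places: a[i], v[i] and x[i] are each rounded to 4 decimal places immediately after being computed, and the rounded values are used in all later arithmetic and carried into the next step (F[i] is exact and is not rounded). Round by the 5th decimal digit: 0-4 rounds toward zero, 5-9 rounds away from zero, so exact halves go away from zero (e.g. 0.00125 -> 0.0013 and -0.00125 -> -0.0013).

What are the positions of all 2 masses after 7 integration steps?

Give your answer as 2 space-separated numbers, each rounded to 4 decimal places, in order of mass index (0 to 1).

Answer: 4.2692 8.6154

Derivation:
Step 0: x=[3.0000 11.0000] v=[-2.0000 0.0000]
Step 1: x=[2.6875 10.9063] v=[-1.2500 -0.3750]
Step 2: x=[2.5762 10.7120] v=[-0.4453 -0.7774]
Step 3: x=[2.6609 10.4197] v=[0.3387 -1.1694]
Step 4: x=[2.9180 10.0411] v=[1.0284 -1.5143]
Step 5: x=[3.3078 9.5962] v=[1.5592 -1.7797]
Step 6: x=[3.7781 9.1110] v=[1.8813 -1.9408]
Step 7: x=[4.2692 8.6154] v=[1.9645 -1.9824]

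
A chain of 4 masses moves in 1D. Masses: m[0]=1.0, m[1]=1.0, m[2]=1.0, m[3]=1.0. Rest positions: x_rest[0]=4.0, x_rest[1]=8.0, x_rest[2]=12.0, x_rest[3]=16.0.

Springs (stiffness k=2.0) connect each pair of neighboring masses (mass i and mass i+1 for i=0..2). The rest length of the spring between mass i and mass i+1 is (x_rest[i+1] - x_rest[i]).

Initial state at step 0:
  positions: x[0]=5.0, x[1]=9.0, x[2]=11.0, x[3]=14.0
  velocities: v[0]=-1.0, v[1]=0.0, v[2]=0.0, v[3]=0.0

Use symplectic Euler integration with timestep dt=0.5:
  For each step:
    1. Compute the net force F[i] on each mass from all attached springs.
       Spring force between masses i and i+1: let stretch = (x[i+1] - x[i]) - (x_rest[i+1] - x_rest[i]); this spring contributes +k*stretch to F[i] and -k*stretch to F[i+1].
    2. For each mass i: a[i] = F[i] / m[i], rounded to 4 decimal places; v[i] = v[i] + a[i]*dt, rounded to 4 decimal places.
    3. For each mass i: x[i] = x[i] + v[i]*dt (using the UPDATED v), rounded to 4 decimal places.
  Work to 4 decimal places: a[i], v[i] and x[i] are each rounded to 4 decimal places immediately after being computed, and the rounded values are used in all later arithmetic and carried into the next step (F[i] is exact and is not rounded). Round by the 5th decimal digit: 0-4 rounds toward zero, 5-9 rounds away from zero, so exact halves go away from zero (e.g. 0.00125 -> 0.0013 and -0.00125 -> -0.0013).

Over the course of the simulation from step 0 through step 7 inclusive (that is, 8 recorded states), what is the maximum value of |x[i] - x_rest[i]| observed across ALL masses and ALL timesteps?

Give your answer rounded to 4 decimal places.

Step 0: x=[5.0000 9.0000 11.0000 14.0000] v=[-1.0000 0.0000 0.0000 0.0000]
Step 1: x=[4.5000 8.0000 11.5000 14.5000] v=[-1.0000 -2.0000 1.0000 1.0000]
Step 2: x=[3.7500 7.0000 11.7500 15.5000] v=[-1.5000 -2.0000 0.5000 2.0000]
Step 3: x=[2.6250 6.7500 11.5000 16.6250] v=[-2.2500 -0.5000 -0.5000 2.2500]
Step 4: x=[1.5625 6.8125 11.4375 17.1875] v=[-2.1250 0.1250 -0.1250 1.1250]
Step 5: x=[1.1250 6.5625 11.9375 16.8750] v=[-0.8750 -0.5000 1.0000 -0.6250]
Step 6: x=[1.4063 6.2813 12.2188 16.0938] v=[0.5625 -0.5625 0.5625 -1.5625]
Step 7: x=[2.1251 6.5313 11.4688 15.3751] v=[1.4375 0.5000 -1.5000 -1.4375]
Max displacement = 2.8750

Answer: 2.8750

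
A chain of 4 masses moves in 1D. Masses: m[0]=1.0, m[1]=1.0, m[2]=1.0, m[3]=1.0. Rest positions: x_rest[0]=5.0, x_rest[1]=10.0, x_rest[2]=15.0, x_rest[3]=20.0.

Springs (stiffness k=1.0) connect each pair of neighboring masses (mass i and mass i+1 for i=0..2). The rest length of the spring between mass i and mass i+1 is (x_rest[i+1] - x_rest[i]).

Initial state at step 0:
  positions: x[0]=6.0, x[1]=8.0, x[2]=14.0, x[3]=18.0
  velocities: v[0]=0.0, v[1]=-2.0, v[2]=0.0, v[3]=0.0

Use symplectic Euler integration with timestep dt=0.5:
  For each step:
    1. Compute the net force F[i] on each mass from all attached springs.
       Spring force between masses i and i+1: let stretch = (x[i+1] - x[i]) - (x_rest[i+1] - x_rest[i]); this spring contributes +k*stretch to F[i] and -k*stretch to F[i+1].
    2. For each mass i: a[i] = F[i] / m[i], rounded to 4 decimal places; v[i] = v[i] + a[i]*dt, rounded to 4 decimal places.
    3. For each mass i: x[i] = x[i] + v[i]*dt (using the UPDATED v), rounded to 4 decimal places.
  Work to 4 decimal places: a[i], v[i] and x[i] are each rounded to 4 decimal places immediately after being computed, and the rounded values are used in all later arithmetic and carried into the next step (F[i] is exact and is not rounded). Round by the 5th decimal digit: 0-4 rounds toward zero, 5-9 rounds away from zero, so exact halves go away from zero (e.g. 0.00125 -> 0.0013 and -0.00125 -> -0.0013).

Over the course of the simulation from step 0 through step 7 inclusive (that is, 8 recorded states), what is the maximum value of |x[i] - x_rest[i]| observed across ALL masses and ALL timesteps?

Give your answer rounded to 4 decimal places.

Answer: 4.1528

Derivation:
Step 0: x=[6.0000 8.0000 14.0000 18.0000] v=[0.0000 -2.0000 0.0000 0.0000]
Step 1: x=[5.2500 8.0000 13.5000 18.2500] v=[-1.5000 0.0000 -1.0000 0.5000]
Step 2: x=[3.9375 8.6875 12.8125 18.5625] v=[-2.6250 1.3750 -1.3750 0.6250]
Step 3: x=[2.5625 9.2188 12.5313 18.6875] v=[-2.7500 1.0625 -0.5625 0.2500]
Step 4: x=[1.6016 8.9141 12.9610 18.5235] v=[-1.9219 -0.6094 0.8594 -0.3281]
Step 5: x=[1.2188 7.7930 13.7696 18.2188] v=[-0.7657 -2.2422 1.6172 -0.6094]
Step 6: x=[1.2295 6.5225 14.1964 18.0518] v=[0.0214 -2.5410 0.8535 -0.3340]
Step 7: x=[1.3135 5.8472 13.6685 18.1710] v=[0.1679 -1.3506 -1.0558 0.2383]
Max displacement = 4.1528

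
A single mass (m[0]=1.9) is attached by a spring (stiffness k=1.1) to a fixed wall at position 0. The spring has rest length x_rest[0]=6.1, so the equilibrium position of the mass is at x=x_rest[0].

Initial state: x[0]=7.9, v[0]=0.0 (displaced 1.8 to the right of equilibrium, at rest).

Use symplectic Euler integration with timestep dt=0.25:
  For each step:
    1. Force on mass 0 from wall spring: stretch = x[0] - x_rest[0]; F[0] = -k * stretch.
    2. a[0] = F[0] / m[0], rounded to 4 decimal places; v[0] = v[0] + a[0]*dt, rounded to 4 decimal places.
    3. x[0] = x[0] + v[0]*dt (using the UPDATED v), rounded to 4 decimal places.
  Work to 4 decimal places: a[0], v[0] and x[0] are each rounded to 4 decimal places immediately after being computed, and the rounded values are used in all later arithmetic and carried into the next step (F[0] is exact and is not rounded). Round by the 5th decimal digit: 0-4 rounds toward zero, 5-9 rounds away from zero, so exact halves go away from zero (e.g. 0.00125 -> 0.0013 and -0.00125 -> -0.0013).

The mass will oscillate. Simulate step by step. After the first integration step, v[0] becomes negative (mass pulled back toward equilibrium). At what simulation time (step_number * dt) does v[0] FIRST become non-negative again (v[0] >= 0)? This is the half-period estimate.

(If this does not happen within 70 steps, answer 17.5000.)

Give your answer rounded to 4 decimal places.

Answer: 4.2500

Derivation:
Step 0: x=[7.9000] v=[0.0000]
Step 1: x=[7.8349] v=[-0.2605]
Step 2: x=[7.7070] v=[-0.5116]
Step 3: x=[7.5210] v=[-0.7442]
Step 4: x=[7.2835] v=[-0.9499]
Step 5: x=[7.0032] v=[-1.1212]
Step 6: x=[6.6902] v=[-1.2519]
Step 7: x=[6.3559] v=[-1.3373]
Step 8: x=[6.0123] v=[-1.3744]
Step 9: x=[5.6719] v=[-1.3617]
Step 10: x=[5.3470] v=[-1.2998]
Step 11: x=[5.0493] v=[-1.1908]
Step 12: x=[4.7896] v=[-1.0387]
Step 13: x=[4.5774] v=[-0.8490]
Step 14: x=[4.4203] v=[-0.6286]
Step 15: x=[4.3239] v=[-0.3855]
Step 16: x=[4.2918] v=[-0.1284]
Step 17: x=[4.3251] v=[0.1333]
First v>=0 after going negative at step 17, time=4.2500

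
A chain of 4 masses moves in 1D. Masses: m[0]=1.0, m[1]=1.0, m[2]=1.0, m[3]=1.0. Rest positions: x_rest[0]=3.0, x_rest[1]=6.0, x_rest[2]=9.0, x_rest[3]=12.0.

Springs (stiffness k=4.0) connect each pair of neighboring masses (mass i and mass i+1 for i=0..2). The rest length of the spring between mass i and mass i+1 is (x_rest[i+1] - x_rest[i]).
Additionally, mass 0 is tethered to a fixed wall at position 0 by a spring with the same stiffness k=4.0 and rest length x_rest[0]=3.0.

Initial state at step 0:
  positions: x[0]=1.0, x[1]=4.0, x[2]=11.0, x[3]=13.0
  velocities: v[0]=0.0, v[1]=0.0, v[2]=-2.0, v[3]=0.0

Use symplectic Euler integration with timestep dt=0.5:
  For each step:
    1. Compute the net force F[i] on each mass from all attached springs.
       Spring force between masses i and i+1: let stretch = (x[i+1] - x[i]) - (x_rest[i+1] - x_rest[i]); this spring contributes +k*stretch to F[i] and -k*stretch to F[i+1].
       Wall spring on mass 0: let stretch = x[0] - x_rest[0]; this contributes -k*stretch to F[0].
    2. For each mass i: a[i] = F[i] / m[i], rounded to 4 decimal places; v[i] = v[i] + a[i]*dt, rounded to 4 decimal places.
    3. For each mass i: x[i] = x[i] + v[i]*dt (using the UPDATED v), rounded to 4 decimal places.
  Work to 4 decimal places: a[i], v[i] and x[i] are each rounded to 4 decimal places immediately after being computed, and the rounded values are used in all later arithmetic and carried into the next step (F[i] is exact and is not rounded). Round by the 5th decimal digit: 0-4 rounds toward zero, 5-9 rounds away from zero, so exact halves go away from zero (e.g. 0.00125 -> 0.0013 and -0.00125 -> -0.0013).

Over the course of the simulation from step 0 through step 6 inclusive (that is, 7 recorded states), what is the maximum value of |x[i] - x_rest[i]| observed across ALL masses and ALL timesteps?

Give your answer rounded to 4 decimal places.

Step 0: x=[1.0000 4.0000 11.0000 13.0000] v=[0.0000 0.0000 -2.0000 0.0000]
Step 1: x=[3.0000 8.0000 5.0000 14.0000] v=[4.0000 8.0000 -12.0000 2.0000]
Step 2: x=[7.0000 4.0000 11.0000 9.0000] v=[8.0000 -8.0000 12.0000 -10.0000]
Step 3: x=[1.0000 10.0000 8.0000 9.0000] v=[-12.0000 12.0000 -6.0000 0.0000]
Step 4: x=[3.0000 5.0000 8.0000 11.0000] v=[4.0000 -10.0000 0.0000 4.0000]
Step 5: x=[4.0000 1.0000 8.0000 13.0000] v=[2.0000 -8.0000 0.0000 4.0000]
Step 6: x=[-2.0000 7.0000 6.0000 13.0000] v=[-12.0000 12.0000 -4.0000 0.0000]
Max displacement = 5.0000

Answer: 5.0000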